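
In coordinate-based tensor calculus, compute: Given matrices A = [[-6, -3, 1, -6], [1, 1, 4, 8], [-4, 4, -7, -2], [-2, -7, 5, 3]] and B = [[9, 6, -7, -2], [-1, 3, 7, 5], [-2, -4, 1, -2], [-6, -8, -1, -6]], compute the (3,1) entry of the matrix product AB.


(AB)_{ij} = sum_k A_{ik} B_{kj}.
For i=3, j=1:
A_{31} * B_{11} = -4 * 9 = -36
A_{32} * B_{21} = 4 * -1 = -4
A_{33} * B_{31} = -7 * -2 = 14
A_{34} * B_{41} = -2 * -6 = 12
Sum = -36 + -4 + 14 + 12 = -14

-14


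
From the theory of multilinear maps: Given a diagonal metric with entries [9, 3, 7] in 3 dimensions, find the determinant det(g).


For a diagonal metric, the determinant is the product of diagonal entries.
Diagonal entries: 9, 3, 7
det(g) = 9 * 3 * 7 = 189

189


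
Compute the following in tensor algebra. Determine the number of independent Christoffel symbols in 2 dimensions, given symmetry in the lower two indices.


Christoffel symbols Gamma^k_{ij} are symmetric in i,j, so there are d * d(d+1)/2 independent symbols.
d = 2
d(d+1)/2 = 2 * 3 / 2 = 3
Total = 2 * 3 = 6

6


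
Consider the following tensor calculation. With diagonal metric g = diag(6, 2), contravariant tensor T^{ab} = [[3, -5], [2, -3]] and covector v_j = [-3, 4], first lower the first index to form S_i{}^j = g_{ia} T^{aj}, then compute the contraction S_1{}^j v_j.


Step 1: lower the first index. For a diagonal metric, g_{ia} T^{aj} = g_{ii} T^{ij} (no sum on i).
g_{11} = 6
S_1{}^1 = 6 * T^{11} = 6 * 3 = 18
S_1{}^2 = 6 * T^{12} = 6 * -5 = -30
Step 2: contract S_1{}^j with v_j.
S_1{}^1 * v_1 = 18 * -3 = -54
S_1{}^2 * v_2 = -30 * 4 = -120
Result = -54 + -120 = -174

-174


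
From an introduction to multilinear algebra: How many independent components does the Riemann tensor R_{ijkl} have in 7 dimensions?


The Riemann tensor in d dimensions has d^2(d^2 - 1)/12 independent components.
d = 7, so d^2 = 49
d^2 - 1 = 48
d^2(d^2 - 1) = 49 * 48 = 2352
Divide by 12: 2352 / 12 = 196

196


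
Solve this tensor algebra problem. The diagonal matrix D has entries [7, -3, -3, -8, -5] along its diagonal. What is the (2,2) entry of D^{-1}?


For a diagonal matrix, the inverse has entries (D^{-1})_{ii} = 1/d_{ii}.
The diagonal entries are: d_{11} = 7, d_{22} = -3, d_{33} = -3, d_{44} = -8, d_{55} = -5
We need (D^{-1})_{22} = 1/d_{22} = 1/-3 = -1/3

-1/3


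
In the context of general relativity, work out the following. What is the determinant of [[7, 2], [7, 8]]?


For a 2x2 matrix [[a, b], [c, d]], det = a*d - b*c.
a = 7, b = 2, c = 7, d = 8
a*d = 7 * 8 = 56
b*c = 2 * 7 = 14
det = 56 - 14 = 42

42


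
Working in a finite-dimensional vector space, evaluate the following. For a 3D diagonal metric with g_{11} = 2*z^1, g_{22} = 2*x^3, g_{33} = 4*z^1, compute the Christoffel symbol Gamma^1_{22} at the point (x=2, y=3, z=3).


For a diagonal metric, Gamma^k_{ij} = (1/2) g^{kk} (dg_{ik}/dx_j + dg_{jk}/dx_i - dg_{ij}/dx_k).
The metric is diagonal, so g_{ab} = 0 for a != b.
At the given point: g_{11} = 6, g_{22} = 16, g_{33} = 12
g^{11} = 1/6
dg_{21}/dx_2 = 0 (off-diagonal)
dg_{21}/dx_2 = 0 (off-diagonal)
dg_{22}/dx_1 = dg_{22}/dx_1 = 24
Numerator = 0 + 0 - 24 = -24
Gamma^1_{22} = -24 / (2 * 6) = -2

-2


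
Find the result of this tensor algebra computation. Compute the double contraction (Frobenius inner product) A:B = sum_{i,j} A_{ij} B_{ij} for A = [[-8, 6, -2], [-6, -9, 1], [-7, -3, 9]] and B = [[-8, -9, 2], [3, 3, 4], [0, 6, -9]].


A:B = sum over all i,j of A_{ij} * B_{ij}.
Row 1: -8*-8=64, 6*-9=-54, -2*2=-4 => row sum = 6
Row 2: -6*3=-18, -9*3=-27, 1*4=4 => row sum = -41
Row 3: -7*0=0, -3*6=-18, 9*-9=-81 => row sum = -99
Total = 6 + -41 + -99 = -134

-134


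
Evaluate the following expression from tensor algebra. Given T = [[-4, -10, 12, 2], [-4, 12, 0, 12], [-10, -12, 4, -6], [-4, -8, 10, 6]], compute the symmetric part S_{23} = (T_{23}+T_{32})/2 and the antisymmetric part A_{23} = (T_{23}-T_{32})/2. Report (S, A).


T_{23} = 0
T_{32} = -12
S_{23} = (0 + -12)/2 = -12/2 = -6
A_{23} = (0 - -12)/2 = 12/2 = 6
Check: S + A = -6 + 6 = 0 = T_{23}.

(-6, 6)


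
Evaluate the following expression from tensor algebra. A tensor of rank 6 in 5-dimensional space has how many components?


The number of components of a rank-r tensor in d dimensions is d^r.
Here d = 5 and r = 6.
5^6 = 15625

15625


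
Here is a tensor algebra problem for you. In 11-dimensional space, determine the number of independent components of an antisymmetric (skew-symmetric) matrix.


An antisymmetric rank-2 tensor satisfies A_{ij} = -A_{ji}, so diagonal entries are zero.
The independent components are the upper-triangular entries: C(n, 2) = n(n-1)/2.
n = 11
C(11, 2) = 11 * 10 / 2 = 110 / 2 = 55

55


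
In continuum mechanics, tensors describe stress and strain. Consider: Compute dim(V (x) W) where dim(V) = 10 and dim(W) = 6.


The dimension of a tensor product is the product of dimensions.
dim(V) = 10, dim(W) = 6
dim(V (x) W) = 10 * 6 = 60

60


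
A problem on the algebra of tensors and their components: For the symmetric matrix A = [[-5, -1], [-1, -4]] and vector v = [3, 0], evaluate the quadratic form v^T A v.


First compute Av:
(Av)_1 = -5*3 + -1*0 = -15
(Av)_2 = -1*3 + -4*0 = -3
Av = [-15, -3]
Then v^T (Av) = 3*-15 + 0*-3
= -45 + 0 = -45

-45


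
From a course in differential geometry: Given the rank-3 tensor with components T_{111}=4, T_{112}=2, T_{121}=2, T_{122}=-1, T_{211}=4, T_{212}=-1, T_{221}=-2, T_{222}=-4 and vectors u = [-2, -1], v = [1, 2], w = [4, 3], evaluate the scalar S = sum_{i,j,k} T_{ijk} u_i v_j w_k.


S = sum over i,j,k of T_{ijk} u_i v_j w_k. Expanding all 8 terms:
T_{111}*u_1*v_1*w_1 = 4*-2*1*4 = -32  (running total: -32)
T_{112}*u_1*v_1*w_2 = 2*-2*1*3 = -12  (running total: -44)
T_{121}*u_1*v_2*w_1 = 2*-2*2*4 = -32  (running total: -76)
T_{122}*u_1*v_2*w_2 = -1*-2*2*3 = 12  (running total: -64)
T_{211}*u_2*v_1*w_1 = 4*-1*1*4 = -16  (running total: -80)
T_{212}*u_2*v_1*w_2 = -1*-1*1*3 = 3  (running total: -77)
T_{221}*u_2*v_2*w_1 = -2*-1*2*4 = 16  (running total: -61)
T_{222}*u_2*v_2*w_2 = -4*-1*2*3 = 24  (running total: -37)
S = -37

-37


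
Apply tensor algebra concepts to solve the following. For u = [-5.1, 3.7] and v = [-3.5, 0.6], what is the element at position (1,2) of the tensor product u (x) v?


The outer product entry T_{ij} = u_i * v_j.
We need i=1, j=2.
u_1 = -5.1, v_2 = 0.6
T_{1,2} = -5.1 * 0.6 = -3.06

-3.06


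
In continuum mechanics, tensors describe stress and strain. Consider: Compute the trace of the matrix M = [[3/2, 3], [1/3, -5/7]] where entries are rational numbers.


The trace is the sum of diagonal entries.
Diagonal: M[1,1] = 3/2, M[2,2] = -5/7
Tr(M) = 3/2 + -5/7
Computing step by step:
After adding M[1,1]: 3/2
After adding M[2,2]: 11/14
Tr(M) = 11/14

11/14


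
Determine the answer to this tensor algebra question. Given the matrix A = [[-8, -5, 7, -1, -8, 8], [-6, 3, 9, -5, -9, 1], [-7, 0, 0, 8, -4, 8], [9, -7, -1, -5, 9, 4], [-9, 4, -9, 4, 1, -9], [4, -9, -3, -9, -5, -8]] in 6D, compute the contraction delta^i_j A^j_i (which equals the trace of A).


The contraction (trace) of a rank-2 tensor is the sum of its diagonal elements.
Diagonal entries: A[1,1] = -8, A[2,2] = 3, A[3,3] = 0, A[4,4] = -5, A[5,5] = 1, A[6,6] = -8
Tr(A) = -8 + 3 + 0 + -5 + 1 + -8 = -17

-17


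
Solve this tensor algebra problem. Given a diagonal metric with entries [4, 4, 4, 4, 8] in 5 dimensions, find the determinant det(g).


For a diagonal metric, the determinant is the product of diagonal entries.
Diagonal entries: 4, 4, 4, 4, 8
det(g) = 4 * 4 * 4 * 4 * 8 = 2048

2048


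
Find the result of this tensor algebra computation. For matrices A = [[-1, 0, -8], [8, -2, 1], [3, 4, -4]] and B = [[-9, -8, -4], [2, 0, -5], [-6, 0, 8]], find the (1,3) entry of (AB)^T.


(AB)^T_{ij} = (AB)_{ji} = sum_k A_{jk} B_{ki}.
For i=1, j=3 we need (AB)_{31}:
A_{31} * B_{11} = 3 * -9 = -27
A_{32} * B_{21} = 4 * 2 = 8
A_{33} * B_{31} = -4 * -6 = 24
Sum = -27 + 8 + 24 = 5

5


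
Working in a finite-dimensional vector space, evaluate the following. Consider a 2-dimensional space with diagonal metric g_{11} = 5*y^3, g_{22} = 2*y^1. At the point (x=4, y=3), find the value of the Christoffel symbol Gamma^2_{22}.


For a diagonal metric, Gamma^k_{ij} = (1/2) g^{kk} (dg_{ik}/dx_j + dg_{jk}/dx_i - dg_{ij}/dx_k).
The metric is diagonal, so g_{ab} = 0 for a != b.
At the given point: g_{11} = 135, g_{22} = 6
g^{22} = 1/6
dg_{22}/dx_2 = dg_{22}/dx_2 = 2
dg_{22}/dx_2 = dg_{22}/dx_2 = 2
dg_{22}/dx_2 = dg_{22}/dx_2 = 2
Numerator = 2 + 2 - 2 = 2
Gamma^2_{22} = 2 / (2 * 6) = 1/6

1/6


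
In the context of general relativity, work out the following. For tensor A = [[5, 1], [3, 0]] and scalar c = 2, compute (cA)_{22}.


Scalar multiplication: (cA)_{ij} = c * A_{ij}.
c = 2
A_{22} = 0
(cA)_{22} = 2 * 0 = 0

0


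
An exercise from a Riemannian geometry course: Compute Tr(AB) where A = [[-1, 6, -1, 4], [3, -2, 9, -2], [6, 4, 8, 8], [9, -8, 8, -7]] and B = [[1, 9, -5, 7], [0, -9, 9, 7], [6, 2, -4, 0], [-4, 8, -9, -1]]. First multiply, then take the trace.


Tr(AB) = sum_i (AB)_{ii} where (AB)_{ii} = sum_k A_{ik} B_{ki}.
(AB)_{11} = -1*1 + 6*0 + -1*6 + 4*-4 = -23
(AB)_{22} = 3*9 + -2*-9 + 9*2 + -2*8 = 47
(AB)_{33} = 6*-5 + 4*9 + 8*-4 + 8*-9 = -98
(AB)_{44} = 9*7 + -8*7 + 8*0 + -7*-1 = 14
Tr(AB) = -23 + 47 + -98 + 14 = -60

-60


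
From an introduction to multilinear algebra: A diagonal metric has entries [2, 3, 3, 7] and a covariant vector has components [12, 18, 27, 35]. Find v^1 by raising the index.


To raise an index with a diagonal metric: v^i = v_i / g_{ii}.
For index 1: v_1 = 12, g_{11} = 2
v^1 = 12 / 2 = 6

6


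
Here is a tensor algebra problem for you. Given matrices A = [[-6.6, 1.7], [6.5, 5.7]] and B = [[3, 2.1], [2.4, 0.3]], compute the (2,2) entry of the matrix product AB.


(AB)_{ij} = sum_k A_{ik} B_{kj}.
For i=2, j=2:
A_{21} * B_{12} = 6.5 * 2.1 = 13.65
A_{22} * B_{22} = 5.7 * 0.3 = 1.71
Sum = 13.65 + 1.71 = 15.36

15.36


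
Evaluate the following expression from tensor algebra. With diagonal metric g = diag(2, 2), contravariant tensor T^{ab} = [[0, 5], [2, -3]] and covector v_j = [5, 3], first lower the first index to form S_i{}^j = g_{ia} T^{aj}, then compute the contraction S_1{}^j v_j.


Step 1: lower the first index. For a diagonal metric, g_{ia} T^{aj} = g_{ii} T^{ij} (no sum on i).
g_{11} = 2
S_1{}^1 = 2 * T^{11} = 2 * 0 = 0
S_1{}^2 = 2 * T^{12} = 2 * 5 = 10
Step 2: contract S_1{}^j with v_j.
S_1{}^1 * v_1 = 0 * 5 = 0
S_1{}^2 * v_2 = 10 * 3 = 30
Result = 0 + 30 = 30

30


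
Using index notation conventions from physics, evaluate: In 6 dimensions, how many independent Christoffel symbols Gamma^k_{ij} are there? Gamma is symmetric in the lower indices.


Christoffel symbols Gamma^k_{ij} are symmetric in i,j, so there are d * d(d+1)/2 independent symbols.
d = 6
d(d+1)/2 = 6 * 7 / 2 = 21
Total = 6 * 21 = 126

126


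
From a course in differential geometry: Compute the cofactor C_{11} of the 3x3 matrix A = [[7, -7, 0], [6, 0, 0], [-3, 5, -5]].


To find cofactor C_{11}, delete row 1 and column 1.
The resulting 2x2 submatrix is: [[0, 0], [5, -5]]
Minor M_{11} = 0*-5 - 0*5
  = 0 - 0 = 0
Sign = (-1)^(1+1) = (-1)^2 = 1
Cofactor C_{11} = 1 * 0 = 0

0


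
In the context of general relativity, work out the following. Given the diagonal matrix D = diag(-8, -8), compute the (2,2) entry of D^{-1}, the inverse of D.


For a diagonal matrix, the inverse has entries (D^{-1})_{ii} = 1/d_{ii}.
The diagonal entries are: d_{11} = -8, d_{22} = -8
We need (D^{-1})_{22} = 1/d_{22} = 1/-8 = -1/8

-1/8


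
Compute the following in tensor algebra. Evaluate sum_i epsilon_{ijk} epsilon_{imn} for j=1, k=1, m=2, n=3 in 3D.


Using the identity: epsilon_{ijk} epsilon_{imn} = delta_{jm} delta_{kn} - delta_{jn} delta_{km}.
delta_{12} = 0
delta_{13} = 0
delta_{13} = 0
delta_{12} = 0
Result = 0 * 0 - 0 * 0 = 0 - 0 = 0

0


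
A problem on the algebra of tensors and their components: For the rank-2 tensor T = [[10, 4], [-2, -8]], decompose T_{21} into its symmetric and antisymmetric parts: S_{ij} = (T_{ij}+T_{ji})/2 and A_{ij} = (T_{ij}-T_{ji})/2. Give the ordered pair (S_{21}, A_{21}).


T_{21} = -2
T_{12} = 4
S_{21} = (-2 + 4)/2 = 2/2 = 1
A_{21} = (-2 - 4)/2 = -6/2 = -3
Check: S + A = 1 + -3 = -2 = T_{21}.

(1, -3)


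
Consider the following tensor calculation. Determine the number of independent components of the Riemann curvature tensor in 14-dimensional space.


The Riemann tensor in d dimensions has d^2(d^2 - 1)/12 independent components.
d = 14, so d^2 = 196
d^2 - 1 = 195
d^2(d^2 - 1) = 196 * 195 = 38220
Divide by 12: 38220 / 12 = 3185

3185


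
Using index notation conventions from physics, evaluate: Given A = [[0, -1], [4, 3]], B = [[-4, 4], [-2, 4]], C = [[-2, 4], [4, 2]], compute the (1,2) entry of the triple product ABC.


(ABC)_{12} = sum_m (AB)_{1m} C_{m2}. First compute row 1 of AB.
(AB)_{11} = 0*-4 + -1*-2 = 2
(AB)_{12} = 0*4 + -1*4 = -4
Now contract with column 2 of C:
(AB)_{11} * C_{12} = 2 * 4 = 8
(AB)_{12} * C_{22} = -4 * 2 = -8
(ABC)_{12} = 8 + -8 = 0

0


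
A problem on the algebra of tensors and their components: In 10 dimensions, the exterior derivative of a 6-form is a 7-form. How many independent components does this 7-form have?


The exterior derivative of a p-form is a (p+1)-form.
Its number of independent components is C(n, p+1).
n = 10, p+1 = 7
C(10, 7) = 120

120


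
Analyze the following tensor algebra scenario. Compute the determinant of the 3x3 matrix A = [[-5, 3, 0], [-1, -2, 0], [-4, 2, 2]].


Expanding along the first row, det(A) = a11*M_11 - a12*M_12 + a13*M_13, where M_1j is the (1,j) minor.
Minor M_11 = -2*2 - 0*2 = -4
Minor M_12 = -1*2 - 0*-4 = -2
Minor M_13 = -1*2 - -2*-4 = -10
det = -5*(-4) - 3*(-2) + 0*(-10)
    = 20 - -6 + 0
    = 26

26


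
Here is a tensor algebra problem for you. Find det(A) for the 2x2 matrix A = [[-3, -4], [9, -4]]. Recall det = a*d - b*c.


For a 2x2 matrix [[a, b], [c, d]], det = a*d - b*c.
a = -3, b = -4, c = 9, d = -4
a*d = -3 * -4 = 12
b*c = -4 * 9 = -36
det = 12 - -36 = 48

48


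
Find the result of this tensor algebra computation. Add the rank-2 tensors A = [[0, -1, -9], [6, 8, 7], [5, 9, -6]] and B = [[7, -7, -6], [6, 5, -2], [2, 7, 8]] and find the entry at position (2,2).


Tensor addition is component-wise: (A + B)_{ij} = A_{ij} + B_{ij}.
A_{22} = 8
B_{22} = 5
(A + B)_{22} = 8 + 5 = 13

13


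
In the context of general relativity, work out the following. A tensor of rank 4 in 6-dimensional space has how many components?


The number of components of a rank-r tensor in d dimensions is d^r.
Here d = 6 and r = 4.
6^4 = 1296

1296


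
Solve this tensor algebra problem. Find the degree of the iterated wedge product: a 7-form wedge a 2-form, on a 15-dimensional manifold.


The degree of a wedge product is the sum of the degrees of the individual forms.
Degrees: 7, 2
Total degree = 7 + 2 = 9

9


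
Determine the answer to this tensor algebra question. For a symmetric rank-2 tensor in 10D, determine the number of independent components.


A symmetric rank-2 tensor in d dimensions has d(d+1)/2 independent components.
d = 10
d(d+1)/2 = 10 * 11 / 2 = 110 / 2 = 55

55


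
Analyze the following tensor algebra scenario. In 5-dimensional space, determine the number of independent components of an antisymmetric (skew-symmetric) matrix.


An antisymmetric rank-2 tensor satisfies A_{ij} = -A_{ji}, so diagonal entries are zero.
The independent components are the upper-triangular entries: C(n, 2) = n(n-1)/2.
n = 5
C(5, 2) = 5 * 4 / 2 = 20 / 2 = 10

10


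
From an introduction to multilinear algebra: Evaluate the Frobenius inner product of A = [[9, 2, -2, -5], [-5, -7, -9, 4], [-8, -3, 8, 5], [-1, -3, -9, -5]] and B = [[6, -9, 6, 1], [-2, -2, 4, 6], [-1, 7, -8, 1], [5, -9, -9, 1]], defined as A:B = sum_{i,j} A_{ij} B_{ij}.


A:B = sum over all i,j of A_{ij} * B_{ij}.
Row 1: 9*6=54, 2*-9=-18, -2*6=-12, -5*1=-5 => row sum = 19
Row 2: -5*-2=10, -7*-2=14, -9*4=-36, 4*6=24 => row sum = 12
Row 3: -8*-1=8, -3*7=-21, 8*-8=-64, 5*1=5 => row sum = -72
Row 4: -1*5=-5, -3*-9=27, -9*-9=81, -5*1=-5 => row sum = 98
Total = 19 + 12 + -72 + 98 = 57

57


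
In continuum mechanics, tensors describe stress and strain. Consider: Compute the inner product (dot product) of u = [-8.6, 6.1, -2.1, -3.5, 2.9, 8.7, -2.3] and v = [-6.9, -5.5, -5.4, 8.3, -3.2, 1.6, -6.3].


The inner product u . v = sum of u_i * v_i.
Term-by-term: -8.6 * -6.9, 6.1 * -5.5, -2.1 * -5.4, -3.5 * 8.3, 2.9 * -3.2, 8.7 * 1.6, -2.3 * -6.3
Products: 59.34, -33.55, 11.34, -29.05, -9.28, 13.92, 14.49
Sum = 59.34 + -33.55 + 11.34 + -29.05 + -9.28 + 13.92 + 14.49 = 27.21

27.21


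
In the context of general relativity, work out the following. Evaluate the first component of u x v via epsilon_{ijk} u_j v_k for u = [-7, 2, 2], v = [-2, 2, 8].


(u x v)_1 = sum_{j,k} epsilon_{1jk} u_j v_k. Only permutations of (1,2,3) contribute; the two non-zero terms are:
eps_{123} u_2 v_3 = 1 * 2 * 8 = 16
eps_{132} u_3 v_2 = -1 * 2 * 2 = -4
(u x v)_1 = 12

12


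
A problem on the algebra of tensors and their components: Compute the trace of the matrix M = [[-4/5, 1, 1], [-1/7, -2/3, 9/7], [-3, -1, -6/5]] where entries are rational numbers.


The trace is the sum of diagonal entries.
Diagonal: M[1,1] = -4/5, M[2,2] = -2/3, M[3,3] = -6/5
Tr(M) = -4/5 + -2/3 + -6/5
Computing step by step:
After adding M[1,1]: -4/5
After adding M[2,2]: -22/15
After adding M[3,3]: -8/3
Tr(M) = -8/3

-8/3


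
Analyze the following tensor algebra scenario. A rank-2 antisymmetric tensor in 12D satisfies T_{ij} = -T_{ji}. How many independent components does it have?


An antisymmetric rank-2 tensor satisfies A_{ij} = -A_{ji}, so diagonal entries are zero.
The independent components are the upper-triangular entries: C(n, 2) = n(n-1)/2.
n = 12
C(12, 2) = 12 * 11 / 2 = 132 / 2 = 66

66


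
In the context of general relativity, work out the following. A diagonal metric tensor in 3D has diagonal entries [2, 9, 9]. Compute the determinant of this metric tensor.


For a diagonal metric, the determinant is the product of diagonal entries.
Diagonal entries: 2, 9, 9
det(g) = 2 * 9 * 9 = 162

162


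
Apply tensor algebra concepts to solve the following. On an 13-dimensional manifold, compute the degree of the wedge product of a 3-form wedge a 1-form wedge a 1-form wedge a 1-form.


The degree of a wedge product is the sum of the degrees of the individual forms.
Degrees: 3, 1, 1, 1
Total degree = 3 + 1 + 1 + 1 = 6

6


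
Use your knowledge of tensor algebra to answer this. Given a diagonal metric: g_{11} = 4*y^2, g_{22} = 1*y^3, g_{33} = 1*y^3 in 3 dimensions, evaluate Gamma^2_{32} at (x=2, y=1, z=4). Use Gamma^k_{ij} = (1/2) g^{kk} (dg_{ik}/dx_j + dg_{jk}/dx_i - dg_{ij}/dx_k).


For a diagonal metric, Gamma^k_{ij} = (1/2) g^{kk} (dg_{ik}/dx_j + dg_{jk}/dx_i - dg_{ij}/dx_k).
The metric is diagonal, so g_{ab} = 0 for a != b.
At the given point: g_{11} = 4, g_{22} = 1, g_{33} = 1
g^{22} = 1/1
dg_{32}/dx_2 = 0 (off-diagonal)
dg_{22}/dx_3 = dg_{22}/dx_3 = 0
dg_{32}/dx_2 = 0 (off-diagonal)
Numerator = 0 + 0 - 0 = 0
Gamma^2_{32} = 0 / (2 * 1) = 0

0


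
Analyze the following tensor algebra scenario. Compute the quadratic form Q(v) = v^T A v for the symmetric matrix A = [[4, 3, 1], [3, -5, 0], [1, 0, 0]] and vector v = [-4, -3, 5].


First compute Av:
(Av)_1 = 4*-4 + 3*-3 + 1*5 = -20
(Av)_2 = 3*-4 + -5*-3 + 0*5 = 3
(Av)_3 = 1*-4 + 0*-3 + 0*5 = -4
Av = [-20, 3, -4]
Then v^T (Av) = -4*-20 + -3*3 + 5*-4
= 80 + -9 + -20 = 51

51


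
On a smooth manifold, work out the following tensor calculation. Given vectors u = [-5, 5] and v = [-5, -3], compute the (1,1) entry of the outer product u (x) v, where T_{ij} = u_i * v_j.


The outer product entry T_{ij} = u_i * v_j.
We need i=1, j=1.
u_1 = -5, v_1 = -5
T_{1,1} = -5 * -5 = 25

25


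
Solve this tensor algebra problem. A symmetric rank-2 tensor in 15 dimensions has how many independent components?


A symmetric rank-2 tensor in d dimensions has d(d+1)/2 independent components.
d = 15
d(d+1)/2 = 15 * 16 / 2 = 240 / 2 = 120

120


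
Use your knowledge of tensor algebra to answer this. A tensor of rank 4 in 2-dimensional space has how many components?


The number of components of a rank-r tensor in d dimensions is d^r.
Here d = 2 and r = 4.
2^4 = 16

16


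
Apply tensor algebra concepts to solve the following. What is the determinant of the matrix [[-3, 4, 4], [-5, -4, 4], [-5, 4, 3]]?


Expanding along the first row, det(A) = a11*M_11 - a12*M_12 + a13*M_13, where M_1j is the (1,j) minor.
Minor M_11 = -4*3 - 4*4 = -28
Minor M_12 = -5*3 - 4*-5 = 5
Minor M_13 = -5*4 - -4*-5 = -40
det = -3*(-28) - 4*(5) + 4*(-40)
    = 84 - 20 + -160
    = -96

-96


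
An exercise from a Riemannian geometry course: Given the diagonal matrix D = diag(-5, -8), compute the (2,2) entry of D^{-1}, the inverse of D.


For a diagonal matrix, the inverse has entries (D^{-1})_{ii} = 1/d_{ii}.
The diagonal entries are: d_{11} = -5, d_{22} = -8
We need (D^{-1})_{22} = 1/d_{22} = 1/-8 = -1/8

-1/8


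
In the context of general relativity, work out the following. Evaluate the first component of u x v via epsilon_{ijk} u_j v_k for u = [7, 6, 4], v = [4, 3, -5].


(u x v)_1 = sum_{j,k} epsilon_{1jk} u_j v_k. Only permutations of (1,2,3) contribute; the two non-zero terms are:
eps_{123} u_2 v_3 = 1 * 6 * -5 = -30
eps_{132} u_3 v_2 = -1 * 4 * 3 = -12
(u x v)_1 = -42

-42


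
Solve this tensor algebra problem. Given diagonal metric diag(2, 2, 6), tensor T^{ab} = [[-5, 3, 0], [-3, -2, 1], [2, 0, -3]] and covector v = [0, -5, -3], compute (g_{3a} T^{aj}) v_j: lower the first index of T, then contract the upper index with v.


Step 1: lower the first index. For a diagonal metric, g_{ia} T^{aj} = g_{ii} T^{ij} (no sum on i).
g_{33} = 6
S_3{}^1 = 6 * T^{31} = 6 * 2 = 12
S_3{}^2 = 6 * T^{32} = 6 * 0 = 0
S_3{}^3 = 6 * T^{33} = 6 * -3 = -18
Step 2: contract S_3{}^j with v_j.
S_3{}^1 * v_1 = 12 * 0 = 0
S_3{}^2 * v_2 = 0 * -5 = 0
S_3{}^3 * v_3 = -18 * -3 = 54
Result = 0 + 0 + 54 = 54

54


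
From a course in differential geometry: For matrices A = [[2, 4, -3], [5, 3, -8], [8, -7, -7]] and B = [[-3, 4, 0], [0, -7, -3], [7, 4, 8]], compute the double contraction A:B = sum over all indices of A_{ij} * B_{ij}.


A:B = sum over all i,j of A_{ij} * B_{ij}.
Row 1: 2*-3=-6, 4*4=16, -3*0=0 => row sum = 10
Row 2: 5*0=0, 3*-7=-21, -8*-3=24 => row sum = 3
Row 3: 8*7=56, -7*4=-28, -7*8=-56 => row sum = -28
Total = 10 + 3 + -28 = -15

-15


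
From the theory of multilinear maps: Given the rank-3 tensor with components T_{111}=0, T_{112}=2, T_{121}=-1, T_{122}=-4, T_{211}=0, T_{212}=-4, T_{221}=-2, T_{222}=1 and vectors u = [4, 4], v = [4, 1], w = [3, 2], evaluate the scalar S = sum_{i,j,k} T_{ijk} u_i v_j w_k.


S = sum over i,j,k of T_{ijk} u_i v_j w_k. Expanding all 8 terms:
T_{111}*u_1*v_1*w_1 = 0*4*4*3 = 0  (running total: 0)
T_{112}*u_1*v_1*w_2 = 2*4*4*2 = 64  (running total: 64)
T_{121}*u_1*v_2*w_1 = -1*4*1*3 = -12  (running total: 52)
T_{122}*u_1*v_2*w_2 = -4*4*1*2 = -32  (running total: 20)
T_{211}*u_2*v_1*w_1 = 0*4*4*3 = 0  (running total: 20)
T_{212}*u_2*v_1*w_2 = -4*4*4*2 = -128  (running total: -108)
T_{221}*u_2*v_2*w_1 = -2*4*1*3 = -24  (running total: -132)
T_{222}*u_2*v_2*w_2 = 1*4*1*2 = 8  (running total: -124)
S = -124

-124


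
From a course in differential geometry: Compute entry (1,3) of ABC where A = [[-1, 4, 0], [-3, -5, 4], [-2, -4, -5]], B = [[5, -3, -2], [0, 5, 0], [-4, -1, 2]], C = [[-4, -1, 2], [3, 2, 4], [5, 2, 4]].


(ABC)_{13} = sum_m (AB)_{1m} C_{m3}. First compute row 1 of AB.
(AB)_{11} = -1*5 + 4*0 + 0*-4 = -5
(AB)_{12} = -1*-3 + 4*5 + 0*-1 = 23
(AB)_{13} = -1*-2 + 4*0 + 0*2 = 2
Now contract with column 3 of C:
(AB)_{11} * C_{13} = -5 * 2 = -10
(AB)_{12} * C_{23} = 23 * 4 = 92
(AB)_{13} * C_{33} = 2 * 4 = 8
(ABC)_{13} = -10 + 92 + 8 = 90

90


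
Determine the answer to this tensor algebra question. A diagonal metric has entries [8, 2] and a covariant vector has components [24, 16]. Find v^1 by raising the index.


To raise an index with a diagonal metric: v^i = v_i / g_{ii}.
For index 1: v_1 = 24, g_{11} = 8
v^1 = 24 / 8 = 3

3


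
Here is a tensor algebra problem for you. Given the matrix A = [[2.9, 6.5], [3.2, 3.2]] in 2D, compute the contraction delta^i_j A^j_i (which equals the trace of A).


The contraction (trace) of a rank-2 tensor is the sum of its diagonal elements.
Diagonal entries: A[1,1] = 2.9, A[2,2] = 3.2
Tr(A) = 2.9 + 3.2 = 6.1

6.1


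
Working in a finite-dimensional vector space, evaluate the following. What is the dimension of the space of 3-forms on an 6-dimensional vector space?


The dimension of the space of p-forms on an n-dimensional space is C(n, p).
n = 6, p = 3
C(6, 3) = 6! / (3! * 3!) = 20

20


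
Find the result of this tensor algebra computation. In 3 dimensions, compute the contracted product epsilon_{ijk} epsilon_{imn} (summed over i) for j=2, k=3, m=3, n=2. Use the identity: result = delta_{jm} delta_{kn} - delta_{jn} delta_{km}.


Using the identity: epsilon_{ijk} epsilon_{imn} = delta_{jm} delta_{kn} - delta_{jn} delta_{km}.
delta_{23} = 0
delta_{32} = 0
delta_{22} = 1
delta_{33} = 1
Result = 0 * 0 - 1 * 1 = 0 - 1 = -1

-1


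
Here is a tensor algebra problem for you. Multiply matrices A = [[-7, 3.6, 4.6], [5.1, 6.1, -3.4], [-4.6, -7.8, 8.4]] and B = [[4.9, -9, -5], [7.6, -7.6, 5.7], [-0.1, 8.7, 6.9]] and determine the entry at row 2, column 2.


(AB)_{ij} = sum_k A_{ik} B_{kj}.
For i=2, j=2:
A_{21} * B_{12} = 5.1 * -9 = -45.9
A_{22} * B_{22} = 6.1 * -7.6 = -46.36
A_{23} * B_{32} = -3.4 * 8.7 = -29.58
Sum = -45.9 + -46.36 + -29.58 = -121.84

-121.84


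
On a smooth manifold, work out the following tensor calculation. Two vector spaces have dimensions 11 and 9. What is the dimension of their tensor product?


The dimension of a tensor product is the product of dimensions.
dim(V) = 11, dim(W) = 9
dim(V (x) W) = 11 * 9 = 99

99


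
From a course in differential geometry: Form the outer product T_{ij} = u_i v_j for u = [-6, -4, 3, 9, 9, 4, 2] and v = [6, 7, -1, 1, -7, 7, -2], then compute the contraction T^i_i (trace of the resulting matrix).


The outer product gives T_{ij} = u_i v_j.
The trace (contraction) is Tr(T) = sum_i T_{ii} = sum_i u_i v_i.
Diagonal entries:
T_{11} = u_1 * v_1 = -6 * 6 = -36
T_{22} = u_2 * v_2 = -4 * 7 = -28
T_{33} = u_3 * v_3 = 3 * -1 = -3
T_{44} = u_4 * v_4 = 9 * 1 = 9
T_{55} = u_5 * v_5 = 9 * -7 = -63
T_{66} = u_6 * v_6 = 4 * 7 = 28
T_{77} = u_7 * v_7 = 2 * -2 = -4
Tr(T) = -36 + -28 + -3 + 9 + -63 + 28 + -4 = -97

-97


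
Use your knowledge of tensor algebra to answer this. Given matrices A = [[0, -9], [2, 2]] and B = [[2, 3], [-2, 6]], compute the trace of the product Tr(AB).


Tr(AB) = sum_i (AB)_{ii} where (AB)_{ii} = sum_k A_{ik} B_{ki}.
(AB)_{11} = 0*2 + -9*-2 = 18
(AB)_{22} = 2*3 + 2*6 = 18
Tr(AB) = 18 + 18 = 36

36


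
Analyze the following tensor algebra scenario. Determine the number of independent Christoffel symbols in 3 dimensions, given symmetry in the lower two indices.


Christoffel symbols Gamma^k_{ij} are symmetric in i,j, so there are d * d(d+1)/2 independent symbols.
d = 3
d(d+1)/2 = 3 * 4 / 2 = 6
Total = 3 * 6 = 18

18


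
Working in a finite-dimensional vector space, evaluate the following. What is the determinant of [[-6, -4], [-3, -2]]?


For a 2x2 matrix [[a, b], [c, d]], det = a*d - b*c.
a = -6, b = -4, c = -3, d = -2
a*d = -6 * -2 = 12
b*c = -4 * -3 = 12
det = 12 - 12 = 0

0


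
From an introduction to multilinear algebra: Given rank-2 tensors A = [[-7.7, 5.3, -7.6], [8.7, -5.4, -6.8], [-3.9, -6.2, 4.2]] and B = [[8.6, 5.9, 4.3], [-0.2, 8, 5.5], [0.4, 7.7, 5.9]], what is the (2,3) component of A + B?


Tensor addition is component-wise: (A + B)_{ij} = A_{ij} + B_{ij}.
A_{23} = -6.8
B_{23} = 5.5
(A + B)_{23} = -6.8 + 5.5 = -1.3

-1.3


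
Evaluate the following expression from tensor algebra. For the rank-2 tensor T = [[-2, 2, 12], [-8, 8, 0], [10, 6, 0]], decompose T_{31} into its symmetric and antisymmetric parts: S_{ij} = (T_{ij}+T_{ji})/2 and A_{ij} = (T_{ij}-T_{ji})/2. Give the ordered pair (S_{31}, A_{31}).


T_{31} = 10
T_{13} = 12
S_{31} = (10 + 12)/2 = 22/2 = 11
A_{31} = (10 - 12)/2 = -2/2 = -1
Check: S + A = 11 + -1 = 10 = T_{31}.

(11, -1)


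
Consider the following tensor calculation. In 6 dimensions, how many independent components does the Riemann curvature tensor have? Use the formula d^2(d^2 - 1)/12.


The Riemann tensor in d dimensions has d^2(d^2 - 1)/12 independent components.
d = 6, so d^2 = 36
d^2 - 1 = 35
d^2(d^2 - 1) = 36 * 35 = 1260
Divide by 12: 1260 / 12 = 105

105


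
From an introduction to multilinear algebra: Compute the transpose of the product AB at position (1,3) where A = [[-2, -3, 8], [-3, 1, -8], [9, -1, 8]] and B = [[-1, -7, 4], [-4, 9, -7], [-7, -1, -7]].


(AB)^T_{ij} = (AB)_{ji} = sum_k A_{jk} B_{ki}.
For i=1, j=3 we need (AB)_{31}:
A_{31} * B_{11} = 9 * -1 = -9
A_{32} * B_{21} = -1 * -4 = 4
A_{33} * B_{31} = 8 * -7 = -56
Sum = -9 + 4 + -56 = -61

-61


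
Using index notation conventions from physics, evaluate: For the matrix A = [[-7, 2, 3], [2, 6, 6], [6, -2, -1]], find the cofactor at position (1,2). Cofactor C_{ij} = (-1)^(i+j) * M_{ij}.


To find cofactor C_{12}, delete row 1 and column 2.
The resulting 2x2 submatrix is: [[2, 6], [6, -1]]
Minor M_{12} = 2*-1 - 6*6
  = -2 - 36 = -38
Sign = (-1)^(1+2) = (-1)^3 = -1
Cofactor C_{12} = -1 * -38 = 38

38


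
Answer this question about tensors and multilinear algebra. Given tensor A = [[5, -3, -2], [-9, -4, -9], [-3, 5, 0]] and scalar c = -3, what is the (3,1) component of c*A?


Scalar multiplication: (cA)_{ij} = c * A_{ij}.
c = -3
A_{31} = -3
(cA)_{31} = -3 * -3 = 9

9


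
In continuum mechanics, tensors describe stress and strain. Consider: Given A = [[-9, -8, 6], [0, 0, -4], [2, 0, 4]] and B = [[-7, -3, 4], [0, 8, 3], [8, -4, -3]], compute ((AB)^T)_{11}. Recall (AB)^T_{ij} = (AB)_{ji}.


(AB)^T_{ij} = (AB)_{ji} = sum_k A_{jk} B_{ki}.
For i=1, j=1 we need (AB)_{11}:
A_{11} * B_{11} = -9 * -7 = 63
A_{12} * B_{21} = -8 * 0 = 0
A_{13} * B_{31} = 6 * 8 = 48
Sum = 63 + 0 + 48 = 111

111


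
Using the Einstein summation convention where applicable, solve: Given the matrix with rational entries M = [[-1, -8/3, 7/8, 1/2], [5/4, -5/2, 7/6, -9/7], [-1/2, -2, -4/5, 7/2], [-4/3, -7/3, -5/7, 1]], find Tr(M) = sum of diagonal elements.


The trace is the sum of diagonal entries.
Diagonal: M[1,1] = -1, M[2,2] = -5/2, M[3,3] = -4/5, M[4,4] = 1
Tr(M) = -1 + -5/2 + -4/5 + 1
Computing step by step:
After adding M[1,1]: -1
After adding M[2,2]: -7/2
After adding M[3,3]: -43/10
After adding M[4,4]: -33/10
Tr(M) = -33/10

-33/10


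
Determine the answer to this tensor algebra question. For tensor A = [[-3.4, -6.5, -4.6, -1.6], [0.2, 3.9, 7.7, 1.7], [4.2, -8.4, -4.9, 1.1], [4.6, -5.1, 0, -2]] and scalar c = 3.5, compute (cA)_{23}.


Scalar multiplication: (cA)_{ij} = c * A_{ij}.
c = 3.5
A_{23} = 7.7
(cA)_{23} = 3.5 * 7.7 = 26.95

26.95


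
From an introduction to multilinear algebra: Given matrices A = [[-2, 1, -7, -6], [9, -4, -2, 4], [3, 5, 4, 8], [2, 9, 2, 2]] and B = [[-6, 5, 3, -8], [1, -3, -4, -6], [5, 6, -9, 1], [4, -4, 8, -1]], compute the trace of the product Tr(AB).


Tr(AB) = sum_i (AB)_{ii} where (AB)_{ii} = sum_k A_{ik} B_{ki}.
(AB)_{11} = -2*-6 + 1*1 + -7*5 + -6*4 = -46
(AB)_{22} = 9*5 + -4*-3 + -2*6 + 4*-4 = 29
(AB)_{33} = 3*3 + 5*-4 + 4*-9 + 8*8 = 17
(AB)_{44} = 2*-8 + 9*-6 + 2*1 + 2*-1 = -70
Tr(AB) = -46 + 29 + 17 + -70 = -70

-70


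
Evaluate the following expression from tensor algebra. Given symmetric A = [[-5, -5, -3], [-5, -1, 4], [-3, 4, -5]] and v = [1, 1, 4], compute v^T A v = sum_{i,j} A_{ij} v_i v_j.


First compute Av:
(Av)_1 = -5*1 + -5*1 + -3*4 = -22
(Av)_2 = -5*1 + -1*1 + 4*4 = 10
(Av)_3 = -3*1 + 4*1 + -5*4 = -19
Av = [-22, 10, -19]
Then v^T (Av) = 1*-22 + 1*10 + 4*-19
= -22 + 10 + -76 = -88

-88


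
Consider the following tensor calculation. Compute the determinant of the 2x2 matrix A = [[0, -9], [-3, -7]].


For a 2x2 matrix [[a, b], [c, d]], det = a*d - b*c.
a = 0, b = -9, c = -3, d = -7
a*d = 0 * -7 = 0
b*c = -9 * -3 = 27
det = 0 - 27 = -27

-27


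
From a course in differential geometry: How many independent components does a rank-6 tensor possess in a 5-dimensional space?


The number of components of a rank-r tensor in d dimensions is d^r.
Here d = 5 and r = 6.
5^6 = 15625

15625


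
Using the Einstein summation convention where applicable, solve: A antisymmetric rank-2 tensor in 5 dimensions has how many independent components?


A antisymmetric rank-2 tensor in d dimensions has d(d-1)/2 independent components.
d = 5
d(d-1)/2 = 5 * 4 / 2 = 20 / 2 = 10

10


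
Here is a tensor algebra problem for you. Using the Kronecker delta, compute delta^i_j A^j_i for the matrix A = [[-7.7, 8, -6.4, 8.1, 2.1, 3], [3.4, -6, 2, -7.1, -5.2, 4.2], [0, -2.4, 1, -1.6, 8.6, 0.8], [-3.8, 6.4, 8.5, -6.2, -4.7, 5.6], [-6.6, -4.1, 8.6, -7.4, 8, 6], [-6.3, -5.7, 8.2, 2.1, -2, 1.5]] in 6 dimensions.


The contraction (trace) of a rank-2 tensor is the sum of its diagonal elements.
Diagonal entries: A[1,1] = -7.7, A[2,2] = -6, A[3,3] = 1, A[4,4] = -6.2, A[5,5] = 8, A[6,6] = 1.5
Tr(A) = -7.7 + -6 + 1 + -6.2 + 8 + 1.5 = -9.4

-9.4


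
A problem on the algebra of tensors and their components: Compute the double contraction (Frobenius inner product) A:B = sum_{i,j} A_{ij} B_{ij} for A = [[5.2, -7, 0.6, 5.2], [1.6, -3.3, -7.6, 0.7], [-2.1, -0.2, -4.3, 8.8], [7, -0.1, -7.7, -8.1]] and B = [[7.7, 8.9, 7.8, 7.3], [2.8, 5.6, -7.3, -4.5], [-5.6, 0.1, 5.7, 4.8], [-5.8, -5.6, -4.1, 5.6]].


A:B = sum over all i,j of A_{ij} * B_{ij}.
Row 1: 5.2*7.7=40.04, -7*8.9=-62.3, 0.6*7.8=4.68, 5.2*7.3=37.96 => row sum = 20.38
Row 2: 1.6*2.8=4.48, -3.3*5.6=-18.48, -7.6*-7.3=55.48, 0.7*-4.5=-3.15 => row sum = 38.33
Row 3: -2.1*-5.6=11.76, -0.2*0.1=-0.02, -4.3*5.7=-24.51, 8.8*4.8=42.24 => row sum = 29.47
Row 4: 7*-5.8=-40.6, -0.1*-5.6=0.56, -7.7*-4.1=31.57, -8.1*5.6=-45.36 => row sum = -53.83
Total = 20.38 + 38.33 + 29.47 + -53.83 = 34.35

34.35


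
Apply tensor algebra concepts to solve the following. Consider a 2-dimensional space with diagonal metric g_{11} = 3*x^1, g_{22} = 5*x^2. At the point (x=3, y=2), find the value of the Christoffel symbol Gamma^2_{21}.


For a diagonal metric, Gamma^k_{ij} = (1/2) g^{kk} (dg_{ik}/dx_j + dg_{jk}/dx_i - dg_{ij}/dx_k).
The metric is diagonal, so g_{ab} = 0 for a != b.
At the given point: g_{11} = 9, g_{22} = 45
g^{22} = 1/45
dg_{22}/dx_1 = dg_{22}/dx_1 = 30
dg_{12}/dx_2 = 0 (off-diagonal)
dg_{21}/dx_2 = 0 (off-diagonal)
Numerator = 30 + 0 - 0 = 30
Gamma^2_{21} = 30 / (2 * 45) = 1/3

1/3


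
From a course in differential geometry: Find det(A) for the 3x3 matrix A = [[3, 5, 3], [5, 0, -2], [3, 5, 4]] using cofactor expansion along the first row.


Expanding along the first row, det(A) = a11*M_11 - a12*M_12 + a13*M_13, where M_1j is the (1,j) minor.
Minor M_11 = 0*4 - -2*5 = 10
Minor M_12 = 5*4 - -2*3 = 26
Minor M_13 = 5*5 - 0*3 = 25
det = 3*(10) - 5*(26) + 3*(25)
    = 30 - 130 + 75
    = -25

-25


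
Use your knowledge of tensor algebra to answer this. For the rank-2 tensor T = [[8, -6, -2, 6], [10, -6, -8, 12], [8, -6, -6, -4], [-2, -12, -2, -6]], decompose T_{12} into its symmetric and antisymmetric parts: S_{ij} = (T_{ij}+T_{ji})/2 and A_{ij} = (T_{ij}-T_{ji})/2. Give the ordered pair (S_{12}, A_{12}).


T_{12} = -6
T_{21} = 10
S_{12} = (-6 + 10)/2 = 4/2 = 2
A_{12} = (-6 - 10)/2 = -16/2 = -8
Check: S + A = 2 + -8 = -6 = T_{12}.

(2, -8)


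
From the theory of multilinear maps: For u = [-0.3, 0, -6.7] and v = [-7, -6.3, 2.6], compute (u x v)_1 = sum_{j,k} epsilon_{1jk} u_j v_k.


(u x v)_1 = sum_{j,k} epsilon_{1jk} u_j v_k. Only permutations of (1,2,3) contribute; the two non-zero terms are:
eps_{123} u_2 v_3 = 1 * 0 * 2.6 = 0
eps_{132} u_3 v_2 = -1 * -6.7 * -6.3 = -42.21
(u x v)_1 = -42.21

-42.21


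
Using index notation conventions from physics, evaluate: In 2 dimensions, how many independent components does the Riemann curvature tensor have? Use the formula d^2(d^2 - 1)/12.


The Riemann tensor in d dimensions has d^2(d^2 - 1)/12 independent components.
d = 2, so d^2 = 4
d^2 - 1 = 3
d^2(d^2 - 1) = 4 * 3 = 12
Divide by 12: 12 / 12 = 1

1


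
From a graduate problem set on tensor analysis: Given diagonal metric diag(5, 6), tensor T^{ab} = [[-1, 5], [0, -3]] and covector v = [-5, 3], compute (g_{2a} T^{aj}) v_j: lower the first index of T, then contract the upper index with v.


Step 1: lower the first index. For a diagonal metric, g_{ia} T^{aj} = g_{ii} T^{ij} (no sum on i).
g_{22} = 6
S_2{}^1 = 6 * T^{21} = 6 * 0 = 0
S_2{}^2 = 6 * T^{22} = 6 * -3 = -18
Step 2: contract S_2{}^j with v_j.
S_2{}^1 * v_1 = 0 * -5 = 0
S_2{}^2 * v_2 = -18 * 3 = -54
Result = 0 + -54 = -54

-54


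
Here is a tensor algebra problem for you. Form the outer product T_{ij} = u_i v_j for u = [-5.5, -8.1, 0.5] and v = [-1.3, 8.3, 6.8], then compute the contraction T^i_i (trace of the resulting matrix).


The outer product gives T_{ij} = u_i v_j.
The trace (contraction) is Tr(T) = sum_i T_{ii} = sum_i u_i v_i.
Diagonal entries:
T_{11} = u_1 * v_1 = -5.5 * -1.3 = 7.15
T_{22} = u_2 * v_2 = -8.1 * 8.3 = -67.23
T_{33} = u_3 * v_3 = 0.5 * 6.8 = 3.4
Tr(T) = 7.15 + -67.23 + 3.4 = -56.68

-56.68


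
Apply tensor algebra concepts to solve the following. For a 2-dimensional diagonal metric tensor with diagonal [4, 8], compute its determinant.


For a diagonal metric, the determinant is the product of diagonal entries.
Diagonal entries: 4, 8
det(g) = 4 * 8 = 32

32


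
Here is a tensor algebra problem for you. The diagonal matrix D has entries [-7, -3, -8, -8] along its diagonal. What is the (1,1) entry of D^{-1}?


For a diagonal matrix, the inverse has entries (D^{-1})_{ii} = 1/d_{ii}.
The diagonal entries are: d_{11} = -7, d_{22} = -3, d_{33} = -8, d_{44} = -8
We need (D^{-1})_{11} = 1/d_{11} = 1/-7 = -1/7

-1/7


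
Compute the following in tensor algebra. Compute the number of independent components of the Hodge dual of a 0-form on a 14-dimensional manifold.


The Hodge dual of a p-form on an n-dimensional manifold is an (n-p)-form.
n = 14, p = 0, so dual degree = 14 - 0 = 14
The number of components is C(n, n-p) = C(14, 14) = 1

1


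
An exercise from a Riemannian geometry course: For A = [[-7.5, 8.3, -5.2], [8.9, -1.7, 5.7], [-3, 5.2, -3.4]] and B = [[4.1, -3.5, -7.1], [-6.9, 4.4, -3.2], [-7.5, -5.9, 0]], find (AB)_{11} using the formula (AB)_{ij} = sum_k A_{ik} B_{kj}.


(AB)_{ij} = sum_k A_{ik} B_{kj}.
For i=1, j=1:
A_{11} * B_{11} = -7.5 * 4.1 = -30.75
A_{12} * B_{21} = 8.3 * -6.9 = -57.27
A_{13} * B_{31} = -5.2 * -7.5 = 39
Sum = -30.75 + -57.27 + 39 = -49.02

-49.02


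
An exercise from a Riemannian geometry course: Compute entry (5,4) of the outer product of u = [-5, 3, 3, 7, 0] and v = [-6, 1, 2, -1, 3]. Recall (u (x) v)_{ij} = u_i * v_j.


The outer product entry T_{ij} = u_i * v_j.
We need i=5, j=4.
u_5 = 0, v_4 = -1
T_{5,4} = 0 * -1 = 0

0


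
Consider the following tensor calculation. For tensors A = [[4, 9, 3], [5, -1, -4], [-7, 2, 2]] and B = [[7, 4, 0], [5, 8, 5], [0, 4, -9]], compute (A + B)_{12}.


Tensor addition is component-wise: (A + B)_{ij} = A_{ij} + B_{ij}.
A_{12} = 9
B_{12} = 4
(A + B)_{12} = 9 + 4 = 13

13


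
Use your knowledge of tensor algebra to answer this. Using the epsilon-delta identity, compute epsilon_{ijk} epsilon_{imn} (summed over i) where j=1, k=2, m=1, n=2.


Using the identity: epsilon_{ijk} epsilon_{imn} = delta_{jm} delta_{kn} - delta_{jn} delta_{km}.
delta_{11} = 1
delta_{22} = 1
delta_{12} = 0
delta_{21} = 0
Result = 1 * 1 - 0 * 0 = 1 - 0 = 1

1


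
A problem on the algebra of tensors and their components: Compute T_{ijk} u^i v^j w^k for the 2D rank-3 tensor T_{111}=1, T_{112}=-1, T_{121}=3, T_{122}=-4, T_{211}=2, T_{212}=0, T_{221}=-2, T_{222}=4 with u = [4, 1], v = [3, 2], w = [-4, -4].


S = sum over i,j,k of T_{ijk} u_i v_j w_k. Expanding all 8 terms:
T_{111}*u_1*v_1*w_1 = 1*4*3*-4 = -48  (running total: -48)
T_{112}*u_1*v_1*w_2 = -1*4*3*-4 = 48  (running total: 0)
T_{121}*u_1*v_2*w_1 = 3*4*2*-4 = -96  (running total: -96)
T_{122}*u_1*v_2*w_2 = -4*4*2*-4 = 128  (running total: 32)
T_{211}*u_2*v_1*w_1 = 2*1*3*-4 = -24  (running total: 8)
T_{212}*u_2*v_1*w_2 = 0*1*3*-4 = 0  (running total: 8)
T_{221}*u_2*v_2*w_1 = -2*1*2*-4 = 16  (running total: 24)
T_{222}*u_2*v_2*w_2 = 4*1*2*-4 = -32  (running total: -8)
S = -8

-8
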